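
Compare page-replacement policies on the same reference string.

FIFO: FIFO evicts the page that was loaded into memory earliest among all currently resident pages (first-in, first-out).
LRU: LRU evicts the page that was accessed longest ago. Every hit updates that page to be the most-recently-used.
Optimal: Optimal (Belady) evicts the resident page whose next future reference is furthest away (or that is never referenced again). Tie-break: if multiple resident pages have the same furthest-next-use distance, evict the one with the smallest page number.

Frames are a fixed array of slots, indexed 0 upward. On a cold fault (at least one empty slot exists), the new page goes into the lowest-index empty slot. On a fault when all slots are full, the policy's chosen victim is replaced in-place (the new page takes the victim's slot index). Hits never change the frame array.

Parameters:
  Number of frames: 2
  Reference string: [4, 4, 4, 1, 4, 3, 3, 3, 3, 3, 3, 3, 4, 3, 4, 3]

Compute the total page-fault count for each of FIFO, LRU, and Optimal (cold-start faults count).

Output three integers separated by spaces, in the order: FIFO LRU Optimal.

--- FIFO ---
  step 0: ref 4 -> FAULT, frames=[4,-] (faults so far: 1)
  step 1: ref 4 -> HIT, frames=[4,-] (faults so far: 1)
  step 2: ref 4 -> HIT, frames=[4,-] (faults so far: 1)
  step 3: ref 1 -> FAULT, frames=[4,1] (faults so far: 2)
  step 4: ref 4 -> HIT, frames=[4,1] (faults so far: 2)
  step 5: ref 3 -> FAULT, evict 4, frames=[3,1] (faults so far: 3)
  step 6: ref 3 -> HIT, frames=[3,1] (faults so far: 3)
  step 7: ref 3 -> HIT, frames=[3,1] (faults so far: 3)
  step 8: ref 3 -> HIT, frames=[3,1] (faults so far: 3)
  step 9: ref 3 -> HIT, frames=[3,1] (faults so far: 3)
  step 10: ref 3 -> HIT, frames=[3,1] (faults so far: 3)
  step 11: ref 3 -> HIT, frames=[3,1] (faults so far: 3)
  step 12: ref 4 -> FAULT, evict 1, frames=[3,4] (faults so far: 4)
  step 13: ref 3 -> HIT, frames=[3,4] (faults so far: 4)
  step 14: ref 4 -> HIT, frames=[3,4] (faults so far: 4)
  step 15: ref 3 -> HIT, frames=[3,4] (faults so far: 4)
  FIFO total faults: 4
--- LRU ---
  step 0: ref 4 -> FAULT, frames=[4,-] (faults so far: 1)
  step 1: ref 4 -> HIT, frames=[4,-] (faults so far: 1)
  step 2: ref 4 -> HIT, frames=[4,-] (faults so far: 1)
  step 3: ref 1 -> FAULT, frames=[4,1] (faults so far: 2)
  step 4: ref 4 -> HIT, frames=[4,1] (faults so far: 2)
  step 5: ref 3 -> FAULT, evict 1, frames=[4,3] (faults so far: 3)
  step 6: ref 3 -> HIT, frames=[4,3] (faults so far: 3)
  step 7: ref 3 -> HIT, frames=[4,3] (faults so far: 3)
  step 8: ref 3 -> HIT, frames=[4,3] (faults so far: 3)
  step 9: ref 3 -> HIT, frames=[4,3] (faults so far: 3)
  step 10: ref 3 -> HIT, frames=[4,3] (faults so far: 3)
  step 11: ref 3 -> HIT, frames=[4,3] (faults so far: 3)
  step 12: ref 4 -> HIT, frames=[4,3] (faults so far: 3)
  step 13: ref 3 -> HIT, frames=[4,3] (faults so far: 3)
  step 14: ref 4 -> HIT, frames=[4,3] (faults so far: 3)
  step 15: ref 3 -> HIT, frames=[4,3] (faults so far: 3)
  LRU total faults: 3
--- Optimal ---
  step 0: ref 4 -> FAULT, frames=[4,-] (faults so far: 1)
  step 1: ref 4 -> HIT, frames=[4,-] (faults so far: 1)
  step 2: ref 4 -> HIT, frames=[4,-] (faults so far: 1)
  step 3: ref 1 -> FAULT, frames=[4,1] (faults so far: 2)
  step 4: ref 4 -> HIT, frames=[4,1] (faults so far: 2)
  step 5: ref 3 -> FAULT, evict 1, frames=[4,3] (faults so far: 3)
  step 6: ref 3 -> HIT, frames=[4,3] (faults so far: 3)
  step 7: ref 3 -> HIT, frames=[4,3] (faults so far: 3)
  step 8: ref 3 -> HIT, frames=[4,3] (faults so far: 3)
  step 9: ref 3 -> HIT, frames=[4,3] (faults so far: 3)
  step 10: ref 3 -> HIT, frames=[4,3] (faults so far: 3)
  step 11: ref 3 -> HIT, frames=[4,3] (faults so far: 3)
  step 12: ref 4 -> HIT, frames=[4,3] (faults so far: 3)
  step 13: ref 3 -> HIT, frames=[4,3] (faults so far: 3)
  step 14: ref 4 -> HIT, frames=[4,3] (faults so far: 3)
  step 15: ref 3 -> HIT, frames=[4,3] (faults so far: 3)
  Optimal total faults: 3

Answer: 4 3 3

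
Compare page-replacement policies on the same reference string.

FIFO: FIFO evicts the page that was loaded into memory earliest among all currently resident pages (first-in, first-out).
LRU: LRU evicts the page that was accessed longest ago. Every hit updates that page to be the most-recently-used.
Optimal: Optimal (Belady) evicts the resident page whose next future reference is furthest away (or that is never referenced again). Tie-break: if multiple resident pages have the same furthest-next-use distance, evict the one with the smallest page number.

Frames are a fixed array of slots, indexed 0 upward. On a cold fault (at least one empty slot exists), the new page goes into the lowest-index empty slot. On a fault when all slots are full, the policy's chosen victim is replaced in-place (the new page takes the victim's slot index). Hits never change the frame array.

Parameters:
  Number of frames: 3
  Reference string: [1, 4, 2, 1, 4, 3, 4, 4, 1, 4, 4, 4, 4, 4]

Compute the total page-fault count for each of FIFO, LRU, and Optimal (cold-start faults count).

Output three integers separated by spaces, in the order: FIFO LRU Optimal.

Answer: 6 4 4

Derivation:
--- FIFO ---
  step 0: ref 1 -> FAULT, frames=[1,-,-] (faults so far: 1)
  step 1: ref 4 -> FAULT, frames=[1,4,-] (faults so far: 2)
  step 2: ref 2 -> FAULT, frames=[1,4,2] (faults so far: 3)
  step 3: ref 1 -> HIT, frames=[1,4,2] (faults so far: 3)
  step 4: ref 4 -> HIT, frames=[1,4,2] (faults so far: 3)
  step 5: ref 3 -> FAULT, evict 1, frames=[3,4,2] (faults so far: 4)
  step 6: ref 4 -> HIT, frames=[3,4,2] (faults so far: 4)
  step 7: ref 4 -> HIT, frames=[3,4,2] (faults so far: 4)
  step 8: ref 1 -> FAULT, evict 4, frames=[3,1,2] (faults so far: 5)
  step 9: ref 4 -> FAULT, evict 2, frames=[3,1,4] (faults so far: 6)
  step 10: ref 4 -> HIT, frames=[3,1,4] (faults so far: 6)
  step 11: ref 4 -> HIT, frames=[3,1,4] (faults so far: 6)
  step 12: ref 4 -> HIT, frames=[3,1,4] (faults so far: 6)
  step 13: ref 4 -> HIT, frames=[3,1,4] (faults so far: 6)
  FIFO total faults: 6
--- LRU ---
  step 0: ref 1 -> FAULT, frames=[1,-,-] (faults so far: 1)
  step 1: ref 4 -> FAULT, frames=[1,4,-] (faults so far: 2)
  step 2: ref 2 -> FAULT, frames=[1,4,2] (faults so far: 3)
  step 3: ref 1 -> HIT, frames=[1,4,2] (faults so far: 3)
  step 4: ref 4 -> HIT, frames=[1,4,2] (faults so far: 3)
  step 5: ref 3 -> FAULT, evict 2, frames=[1,4,3] (faults so far: 4)
  step 6: ref 4 -> HIT, frames=[1,4,3] (faults so far: 4)
  step 7: ref 4 -> HIT, frames=[1,4,3] (faults so far: 4)
  step 8: ref 1 -> HIT, frames=[1,4,3] (faults so far: 4)
  step 9: ref 4 -> HIT, frames=[1,4,3] (faults so far: 4)
  step 10: ref 4 -> HIT, frames=[1,4,3] (faults so far: 4)
  step 11: ref 4 -> HIT, frames=[1,4,3] (faults so far: 4)
  step 12: ref 4 -> HIT, frames=[1,4,3] (faults so far: 4)
  step 13: ref 4 -> HIT, frames=[1,4,3] (faults so far: 4)
  LRU total faults: 4
--- Optimal ---
  step 0: ref 1 -> FAULT, frames=[1,-,-] (faults so far: 1)
  step 1: ref 4 -> FAULT, frames=[1,4,-] (faults so far: 2)
  step 2: ref 2 -> FAULT, frames=[1,4,2] (faults so far: 3)
  step 3: ref 1 -> HIT, frames=[1,4,2] (faults so far: 3)
  step 4: ref 4 -> HIT, frames=[1,4,2] (faults so far: 3)
  step 5: ref 3 -> FAULT, evict 2, frames=[1,4,3] (faults so far: 4)
  step 6: ref 4 -> HIT, frames=[1,4,3] (faults so far: 4)
  step 7: ref 4 -> HIT, frames=[1,4,3] (faults so far: 4)
  step 8: ref 1 -> HIT, frames=[1,4,3] (faults so far: 4)
  step 9: ref 4 -> HIT, frames=[1,4,3] (faults so far: 4)
  step 10: ref 4 -> HIT, frames=[1,4,3] (faults so far: 4)
  step 11: ref 4 -> HIT, frames=[1,4,3] (faults so far: 4)
  step 12: ref 4 -> HIT, frames=[1,4,3] (faults so far: 4)
  step 13: ref 4 -> HIT, frames=[1,4,3] (faults so far: 4)
  Optimal total faults: 4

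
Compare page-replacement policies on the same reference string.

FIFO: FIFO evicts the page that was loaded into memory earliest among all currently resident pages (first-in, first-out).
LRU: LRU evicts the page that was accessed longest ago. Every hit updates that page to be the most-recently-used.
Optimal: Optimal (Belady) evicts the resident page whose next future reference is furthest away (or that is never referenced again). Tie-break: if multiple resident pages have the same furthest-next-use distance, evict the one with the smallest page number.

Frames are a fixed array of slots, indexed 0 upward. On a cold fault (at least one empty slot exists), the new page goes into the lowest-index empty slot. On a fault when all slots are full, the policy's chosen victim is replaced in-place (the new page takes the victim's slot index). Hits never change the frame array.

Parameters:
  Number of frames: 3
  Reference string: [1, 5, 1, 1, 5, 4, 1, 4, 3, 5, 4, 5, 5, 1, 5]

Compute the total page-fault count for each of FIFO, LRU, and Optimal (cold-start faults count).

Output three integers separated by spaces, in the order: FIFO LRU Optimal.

Answer: 6 6 5

Derivation:
--- FIFO ---
  step 0: ref 1 -> FAULT, frames=[1,-,-] (faults so far: 1)
  step 1: ref 5 -> FAULT, frames=[1,5,-] (faults so far: 2)
  step 2: ref 1 -> HIT, frames=[1,5,-] (faults so far: 2)
  step 3: ref 1 -> HIT, frames=[1,5,-] (faults so far: 2)
  step 4: ref 5 -> HIT, frames=[1,5,-] (faults so far: 2)
  step 5: ref 4 -> FAULT, frames=[1,5,4] (faults so far: 3)
  step 6: ref 1 -> HIT, frames=[1,5,4] (faults so far: 3)
  step 7: ref 4 -> HIT, frames=[1,5,4] (faults so far: 3)
  step 8: ref 3 -> FAULT, evict 1, frames=[3,5,4] (faults so far: 4)
  step 9: ref 5 -> HIT, frames=[3,5,4] (faults so far: 4)
  step 10: ref 4 -> HIT, frames=[3,5,4] (faults so far: 4)
  step 11: ref 5 -> HIT, frames=[3,5,4] (faults so far: 4)
  step 12: ref 5 -> HIT, frames=[3,5,4] (faults so far: 4)
  step 13: ref 1 -> FAULT, evict 5, frames=[3,1,4] (faults so far: 5)
  step 14: ref 5 -> FAULT, evict 4, frames=[3,1,5] (faults so far: 6)
  FIFO total faults: 6
--- LRU ---
  step 0: ref 1 -> FAULT, frames=[1,-,-] (faults so far: 1)
  step 1: ref 5 -> FAULT, frames=[1,5,-] (faults so far: 2)
  step 2: ref 1 -> HIT, frames=[1,5,-] (faults so far: 2)
  step 3: ref 1 -> HIT, frames=[1,5,-] (faults so far: 2)
  step 4: ref 5 -> HIT, frames=[1,5,-] (faults so far: 2)
  step 5: ref 4 -> FAULT, frames=[1,5,4] (faults so far: 3)
  step 6: ref 1 -> HIT, frames=[1,5,4] (faults so far: 3)
  step 7: ref 4 -> HIT, frames=[1,5,4] (faults so far: 3)
  step 8: ref 3 -> FAULT, evict 5, frames=[1,3,4] (faults so far: 4)
  step 9: ref 5 -> FAULT, evict 1, frames=[5,3,4] (faults so far: 5)
  step 10: ref 4 -> HIT, frames=[5,3,4] (faults so far: 5)
  step 11: ref 5 -> HIT, frames=[5,3,4] (faults so far: 5)
  step 12: ref 5 -> HIT, frames=[5,3,4] (faults so far: 5)
  step 13: ref 1 -> FAULT, evict 3, frames=[5,1,4] (faults so far: 6)
  step 14: ref 5 -> HIT, frames=[5,1,4] (faults so far: 6)
  LRU total faults: 6
--- Optimal ---
  step 0: ref 1 -> FAULT, frames=[1,-,-] (faults so far: 1)
  step 1: ref 5 -> FAULT, frames=[1,5,-] (faults so far: 2)
  step 2: ref 1 -> HIT, frames=[1,5,-] (faults so far: 2)
  step 3: ref 1 -> HIT, frames=[1,5,-] (faults so far: 2)
  step 4: ref 5 -> HIT, frames=[1,5,-] (faults so far: 2)
  step 5: ref 4 -> FAULT, frames=[1,5,4] (faults so far: 3)
  step 6: ref 1 -> HIT, frames=[1,5,4] (faults so far: 3)
  step 7: ref 4 -> HIT, frames=[1,5,4] (faults so far: 3)
  step 8: ref 3 -> FAULT, evict 1, frames=[3,5,4] (faults so far: 4)
  step 9: ref 5 -> HIT, frames=[3,5,4] (faults so far: 4)
  step 10: ref 4 -> HIT, frames=[3,5,4] (faults so far: 4)
  step 11: ref 5 -> HIT, frames=[3,5,4] (faults so far: 4)
  step 12: ref 5 -> HIT, frames=[3,5,4] (faults so far: 4)
  step 13: ref 1 -> FAULT, evict 3, frames=[1,5,4] (faults so far: 5)
  step 14: ref 5 -> HIT, frames=[1,5,4] (faults so far: 5)
  Optimal total faults: 5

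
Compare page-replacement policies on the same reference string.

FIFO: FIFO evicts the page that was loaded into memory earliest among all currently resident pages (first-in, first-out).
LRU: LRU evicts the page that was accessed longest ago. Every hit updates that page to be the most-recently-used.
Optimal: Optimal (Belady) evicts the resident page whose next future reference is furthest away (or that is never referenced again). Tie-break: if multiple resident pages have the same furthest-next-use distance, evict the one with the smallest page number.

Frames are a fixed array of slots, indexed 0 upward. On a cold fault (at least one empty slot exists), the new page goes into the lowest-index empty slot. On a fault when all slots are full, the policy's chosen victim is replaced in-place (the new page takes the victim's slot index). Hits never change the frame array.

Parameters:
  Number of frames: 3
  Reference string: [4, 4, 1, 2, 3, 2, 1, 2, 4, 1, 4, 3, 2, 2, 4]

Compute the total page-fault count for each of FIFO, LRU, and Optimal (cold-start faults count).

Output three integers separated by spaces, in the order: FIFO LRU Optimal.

--- FIFO ---
  step 0: ref 4 -> FAULT, frames=[4,-,-] (faults so far: 1)
  step 1: ref 4 -> HIT, frames=[4,-,-] (faults so far: 1)
  step 2: ref 1 -> FAULT, frames=[4,1,-] (faults so far: 2)
  step 3: ref 2 -> FAULT, frames=[4,1,2] (faults so far: 3)
  step 4: ref 3 -> FAULT, evict 4, frames=[3,1,2] (faults so far: 4)
  step 5: ref 2 -> HIT, frames=[3,1,2] (faults so far: 4)
  step 6: ref 1 -> HIT, frames=[3,1,2] (faults so far: 4)
  step 7: ref 2 -> HIT, frames=[3,1,2] (faults so far: 4)
  step 8: ref 4 -> FAULT, evict 1, frames=[3,4,2] (faults so far: 5)
  step 9: ref 1 -> FAULT, evict 2, frames=[3,4,1] (faults so far: 6)
  step 10: ref 4 -> HIT, frames=[3,4,1] (faults so far: 6)
  step 11: ref 3 -> HIT, frames=[3,4,1] (faults so far: 6)
  step 12: ref 2 -> FAULT, evict 3, frames=[2,4,1] (faults so far: 7)
  step 13: ref 2 -> HIT, frames=[2,4,1] (faults so far: 7)
  step 14: ref 4 -> HIT, frames=[2,4,1] (faults so far: 7)
  FIFO total faults: 7
--- LRU ---
  step 0: ref 4 -> FAULT, frames=[4,-,-] (faults so far: 1)
  step 1: ref 4 -> HIT, frames=[4,-,-] (faults so far: 1)
  step 2: ref 1 -> FAULT, frames=[4,1,-] (faults so far: 2)
  step 3: ref 2 -> FAULT, frames=[4,1,2] (faults so far: 3)
  step 4: ref 3 -> FAULT, evict 4, frames=[3,1,2] (faults so far: 4)
  step 5: ref 2 -> HIT, frames=[3,1,2] (faults so far: 4)
  step 6: ref 1 -> HIT, frames=[3,1,2] (faults so far: 4)
  step 7: ref 2 -> HIT, frames=[3,1,2] (faults so far: 4)
  step 8: ref 4 -> FAULT, evict 3, frames=[4,1,2] (faults so far: 5)
  step 9: ref 1 -> HIT, frames=[4,1,2] (faults so far: 5)
  step 10: ref 4 -> HIT, frames=[4,1,2] (faults so far: 5)
  step 11: ref 3 -> FAULT, evict 2, frames=[4,1,3] (faults so far: 6)
  step 12: ref 2 -> FAULT, evict 1, frames=[4,2,3] (faults so far: 7)
  step 13: ref 2 -> HIT, frames=[4,2,3] (faults so far: 7)
  step 14: ref 4 -> HIT, frames=[4,2,3] (faults so far: 7)
  LRU total faults: 7
--- Optimal ---
  step 0: ref 4 -> FAULT, frames=[4,-,-] (faults so far: 1)
  step 1: ref 4 -> HIT, frames=[4,-,-] (faults so far: 1)
  step 2: ref 1 -> FAULT, frames=[4,1,-] (faults so far: 2)
  step 3: ref 2 -> FAULT, frames=[4,1,2] (faults so far: 3)
  step 4: ref 3 -> FAULT, evict 4, frames=[3,1,2] (faults so far: 4)
  step 5: ref 2 -> HIT, frames=[3,1,2] (faults so far: 4)
  step 6: ref 1 -> HIT, frames=[3,1,2] (faults so far: 4)
  step 7: ref 2 -> HIT, frames=[3,1,2] (faults so far: 4)
  step 8: ref 4 -> FAULT, evict 2, frames=[3,1,4] (faults so far: 5)
  step 9: ref 1 -> HIT, frames=[3,1,4] (faults so far: 5)
  step 10: ref 4 -> HIT, frames=[3,1,4] (faults so far: 5)
  step 11: ref 3 -> HIT, frames=[3,1,4] (faults so far: 5)
  step 12: ref 2 -> FAULT, evict 1, frames=[3,2,4] (faults so far: 6)
  step 13: ref 2 -> HIT, frames=[3,2,4] (faults so far: 6)
  step 14: ref 4 -> HIT, frames=[3,2,4] (faults so far: 6)
  Optimal total faults: 6

Answer: 7 7 6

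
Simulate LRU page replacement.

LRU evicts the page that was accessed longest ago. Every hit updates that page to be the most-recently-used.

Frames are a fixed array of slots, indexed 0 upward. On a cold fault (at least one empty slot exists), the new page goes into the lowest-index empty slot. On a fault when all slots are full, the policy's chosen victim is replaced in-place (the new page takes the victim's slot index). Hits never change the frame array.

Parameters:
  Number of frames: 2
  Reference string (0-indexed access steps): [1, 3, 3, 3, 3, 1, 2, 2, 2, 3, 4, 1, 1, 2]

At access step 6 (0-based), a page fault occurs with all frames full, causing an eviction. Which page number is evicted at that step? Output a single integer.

Answer: 3

Derivation:
Step 0: ref 1 -> FAULT, frames=[1,-]
Step 1: ref 3 -> FAULT, frames=[1,3]
Step 2: ref 3 -> HIT, frames=[1,3]
Step 3: ref 3 -> HIT, frames=[1,3]
Step 4: ref 3 -> HIT, frames=[1,3]
Step 5: ref 1 -> HIT, frames=[1,3]
Step 6: ref 2 -> FAULT, evict 3, frames=[1,2]
At step 6: evicted page 3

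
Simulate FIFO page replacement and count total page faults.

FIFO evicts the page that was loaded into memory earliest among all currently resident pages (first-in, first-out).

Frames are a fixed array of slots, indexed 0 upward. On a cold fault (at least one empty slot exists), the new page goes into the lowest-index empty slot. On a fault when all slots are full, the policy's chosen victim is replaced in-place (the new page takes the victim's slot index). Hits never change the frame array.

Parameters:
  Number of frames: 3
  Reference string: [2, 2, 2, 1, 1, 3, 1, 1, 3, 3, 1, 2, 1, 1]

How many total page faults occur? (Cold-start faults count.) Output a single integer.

Step 0: ref 2 → FAULT, frames=[2,-,-]
Step 1: ref 2 → HIT, frames=[2,-,-]
Step 2: ref 2 → HIT, frames=[2,-,-]
Step 3: ref 1 → FAULT, frames=[2,1,-]
Step 4: ref 1 → HIT, frames=[2,1,-]
Step 5: ref 3 → FAULT, frames=[2,1,3]
Step 6: ref 1 → HIT, frames=[2,1,3]
Step 7: ref 1 → HIT, frames=[2,1,3]
Step 8: ref 3 → HIT, frames=[2,1,3]
Step 9: ref 3 → HIT, frames=[2,1,3]
Step 10: ref 1 → HIT, frames=[2,1,3]
Step 11: ref 2 → HIT, frames=[2,1,3]
Step 12: ref 1 → HIT, frames=[2,1,3]
Step 13: ref 1 → HIT, frames=[2,1,3]
Total faults: 3

Answer: 3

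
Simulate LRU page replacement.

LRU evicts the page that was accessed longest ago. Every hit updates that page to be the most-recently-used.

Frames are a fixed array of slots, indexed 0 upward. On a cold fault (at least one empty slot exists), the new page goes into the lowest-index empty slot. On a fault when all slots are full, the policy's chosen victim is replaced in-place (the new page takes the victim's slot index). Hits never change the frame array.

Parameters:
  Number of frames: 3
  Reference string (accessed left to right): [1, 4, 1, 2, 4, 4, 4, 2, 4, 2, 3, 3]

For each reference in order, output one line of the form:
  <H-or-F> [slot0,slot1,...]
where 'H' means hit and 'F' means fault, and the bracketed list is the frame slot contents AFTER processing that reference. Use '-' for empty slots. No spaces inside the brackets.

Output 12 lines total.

F [1,-,-]
F [1,4,-]
H [1,4,-]
F [1,4,2]
H [1,4,2]
H [1,4,2]
H [1,4,2]
H [1,4,2]
H [1,4,2]
H [1,4,2]
F [3,4,2]
H [3,4,2]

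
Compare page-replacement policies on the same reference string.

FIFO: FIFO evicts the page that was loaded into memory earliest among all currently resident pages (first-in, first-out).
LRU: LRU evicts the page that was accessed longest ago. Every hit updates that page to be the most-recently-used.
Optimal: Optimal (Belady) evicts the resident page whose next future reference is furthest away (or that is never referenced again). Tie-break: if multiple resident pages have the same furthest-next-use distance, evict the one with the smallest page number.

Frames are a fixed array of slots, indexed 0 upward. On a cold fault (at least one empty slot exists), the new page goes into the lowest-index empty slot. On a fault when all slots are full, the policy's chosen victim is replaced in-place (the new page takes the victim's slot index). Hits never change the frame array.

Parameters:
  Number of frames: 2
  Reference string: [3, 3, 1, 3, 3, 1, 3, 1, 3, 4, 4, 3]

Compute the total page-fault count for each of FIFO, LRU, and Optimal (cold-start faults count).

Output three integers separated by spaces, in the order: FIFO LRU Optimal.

--- FIFO ---
  step 0: ref 3 -> FAULT, frames=[3,-] (faults so far: 1)
  step 1: ref 3 -> HIT, frames=[3,-] (faults so far: 1)
  step 2: ref 1 -> FAULT, frames=[3,1] (faults so far: 2)
  step 3: ref 3 -> HIT, frames=[3,1] (faults so far: 2)
  step 4: ref 3 -> HIT, frames=[3,1] (faults so far: 2)
  step 5: ref 1 -> HIT, frames=[3,1] (faults so far: 2)
  step 6: ref 3 -> HIT, frames=[3,1] (faults so far: 2)
  step 7: ref 1 -> HIT, frames=[3,1] (faults so far: 2)
  step 8: ref 3 -> HIT, frames=[3,1] (faults so far: 2)
  step 9: ref 4 -> FAULT, evict 3, frames=[4,1] (faults so far: 3)
  step 10: ref 4 -> HIT, frames=[4,1] (faults so far: 3)
  step 11: ref 3 -> FAULT, evict 1, frames=[4,3] (faults so far: 4)
  FIFO total faults: 4
--- LRU ---
  step 0: ref 3 -> FAULT, frames=[3,-] (faults so far: 1)
  step 1: ref 3 -> HIT, frames=[3,-] (faults so far: 1)
  step 2: ref 1 -> FAULT, frames=[3,1] (faults so far: 2)
  step 3: ref 3 -> HIT, frames=[3,1] (faults so far: 2)
  step 4: ref 3 -> HIT, frames=[3,1] (faults so far: 2)
  step 5: ref 1 -> HIT, frames=[3,1] (faults so far: 2)
  step 6: ref 3 -> HIT, frames=[3,1] (faults so far: 2)
  step 7: ref 1 -> HIT, frames=[3,1] (faults so far: 2)
  step 8: ref 3 -> HIT, frames=[3,1] (faults so far: 2)
  step 9: ref 4 -> FAULT, evict 1, frames=[3,4] (faults so far: 3)
  step 10: ref 4 -> HIT, frames=[3,4] (faults so far: 3)
  step 11: ref 3 -> HIT, frames=[3,4] (faults so far: 3)
  LRU total faults: 3
--- Optimal ---
  step 0: ref 3 -> FAULT, frames=[3,-] (faults so far: 1)
  step 1: ref 3 -> HIT, frames=[3,-] (faults so far: 1)
  step 2: ref 1 -> FAULT, frames=[3,1] (faults so far: 2)
  step 3: ref 3 -> HIT, frames=[3,1] (faults so far: 2)
  step 4: ref 3 -> HIT, frames=[3,1] (faults so far: 2)
  step 5: ref 1 -> HIT, frames=[3,1] (faults so far: 2)
  step 6: ref 3 -> HIT, frames=[3,1] (faults so far: 2)
  step 7: ref 1 -> HIT, frames=[3,1] (faults so far: 2)
  step 8: ref 3 -> HIT, frames=[3,1] (faults so far: 2)
  step 9: ref 4 -> FAULT, evict 1, frames=[3,4] (faults so far: 3)
  step 10: ref 4 -> HIT, frames=[3,4] (faults so far: 3)
  step 11: ref 3 -> HIT, frames=[3,4] (faults so far: 3)
  Optimal total faults: 3

Answer: 4 3 3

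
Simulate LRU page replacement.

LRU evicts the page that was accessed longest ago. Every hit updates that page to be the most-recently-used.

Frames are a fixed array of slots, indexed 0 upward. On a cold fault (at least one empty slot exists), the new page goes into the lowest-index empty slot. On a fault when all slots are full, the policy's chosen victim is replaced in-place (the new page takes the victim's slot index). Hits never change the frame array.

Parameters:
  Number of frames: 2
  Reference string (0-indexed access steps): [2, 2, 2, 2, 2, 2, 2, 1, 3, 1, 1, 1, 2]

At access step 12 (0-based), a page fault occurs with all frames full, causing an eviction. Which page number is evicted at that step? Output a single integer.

Answer: 3

Derivation:
Step 0: ref 2 -> FAULT, frames=[2,-]
Step 1: ref 2 -> HIT, frames=[2,-]
Step 2: ref 2 -> HIT, frames=[2,-]
Step 3: ref 2 -> HIT, frames=[2,-]
Step 4: ref 2 -> HIT, frames=[2,-]
Step 5: ref 2 -> HIT, frames=[2,-]
Step 6: ref 2 -> HIT, frames=[2,-]
Step 7: ref 1 -> FAULT, frames=[2,1]
Step 8: ref 3 -> FAULT, evict 2, frames=[3,1]
Step 9: ref 1 -> HIT, frames=[3,1]
Step 10: ref 1 -> HIT, frames=[3,1]
Step 11: ref 1 -> HIT, frames=[3,1]
Step 12: ref 2 -> FAULT, evict 3, frames=[2,1]
At step 12: evicted page 3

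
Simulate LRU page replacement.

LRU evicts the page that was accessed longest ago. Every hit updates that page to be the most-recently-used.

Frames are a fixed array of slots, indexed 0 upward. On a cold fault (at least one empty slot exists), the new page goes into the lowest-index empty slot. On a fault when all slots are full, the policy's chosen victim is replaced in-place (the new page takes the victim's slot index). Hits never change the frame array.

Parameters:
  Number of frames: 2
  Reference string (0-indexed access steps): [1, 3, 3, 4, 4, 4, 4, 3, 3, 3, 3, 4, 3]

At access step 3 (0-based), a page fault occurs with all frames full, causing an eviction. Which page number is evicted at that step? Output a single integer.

Answer: 1

Derivation:
Step 0: ref 1 -> FAULT, frames=[1,-]
Step 1: ref 3 -> FAULT, frames=[1,3]
Step 2: ref 3 -> HIT, frames=[1,3]
Step 3: ref 4 -> FAULT, evict 1, frames=[4,3]
At step 3: evicted page 1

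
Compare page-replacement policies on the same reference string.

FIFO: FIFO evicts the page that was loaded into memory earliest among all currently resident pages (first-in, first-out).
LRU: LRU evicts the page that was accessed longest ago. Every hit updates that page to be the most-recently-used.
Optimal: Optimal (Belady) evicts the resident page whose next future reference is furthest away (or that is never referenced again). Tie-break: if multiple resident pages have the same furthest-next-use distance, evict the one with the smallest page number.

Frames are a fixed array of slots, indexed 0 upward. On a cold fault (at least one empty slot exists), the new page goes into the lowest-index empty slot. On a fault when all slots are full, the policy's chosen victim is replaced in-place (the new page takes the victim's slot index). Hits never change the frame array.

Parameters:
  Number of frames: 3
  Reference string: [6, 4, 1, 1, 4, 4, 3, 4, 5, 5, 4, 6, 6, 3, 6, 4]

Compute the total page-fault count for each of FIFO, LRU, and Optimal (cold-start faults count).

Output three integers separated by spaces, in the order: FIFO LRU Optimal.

Answer: 8 7 6

Derivation:
--- FIFO ---
  step 0: ref 6 -> FAULT, frames=[6,-,-] (faults so far: 1)
  step 1: ref 4 -> FAULT, frames=[6,4,-] (faults so far: 2)
  step 2: ref 1 -> FAULT, frames=[6,4,1] (faults so far: 3)
  step 3: ref 1 -> HIT, frames=[6,4,1] (faults so far: 3)
  step 4: ref 4 -> HIT, frames=[6,4,1] (faults so far: 3)
  step 5: ref 4 -> HIT, frames=[6,4,1] (faults so far: 3)
  step 6: ref 3 -> FAULT, evict 6, frames=[3,4,1] (faults so far: 4)
  step 7: ref 4 -> HIT, frames=[3,4,1] (faults so far: 4)
  step 8: ref 5 -> FAULT, evict 4, frames=[3,5,1] (faults so far: 5)
  step 9: ref 5 -> HIT, frames=[3,5,1] (faults so far: 5)
  step 10: ref 4 -> FAULT, evict 1, frames=[3,5,4] (faults so far: 6)
  step 11: ref 6 -> FAULT, evict 3, frames=[6,5,4] (faults so far: 7)
  step 12: ref 6 -> HIT, frames=[6,5,4] (faults so far: 7)
  step 13: ref 3 -> FAULT, evict 5, frames=[6,3,4] (faults so far: 8)
  step 14: ref 6 -> HIT, frames=[6,3,4] (faults so far: 8)
  step 15: ref 4 -> HIT, frames=[6,3,4] (faults so far: 8)
  FIFO total faults: 8
--- LRU ---
  step 0: ref 6 -> FAULT, frames=[6,-,-] (faults so far: 1)
  step 1: ref 4 -> FAULT, frames=[6,4,-] (faults so far: 2)
  step 2: ref 1 -> FAULT, frames=[6,4,1] (faults so far: 3)
  step 3: ref 1 -> HIT, frames=[6,4,1] (faults so far: 3)
  step 4: ref 4 -> HIT, frames=[6,4,1] (faults so far: 3)
  step 5: ref 4 -> HIT, frames=[6,4,1] (faults so far: 3)
  step 6: ref 3 -> FAULT, evict 6, frames=[3,4,1] (faults so far: 4)
  step 7: ref 4 -> HIT, frames=[3,4,1] (faults so far: 4)
  step 8: ref 5 -> FAULT, evict 1, frames=[3,4,5] (faults so far: 5)
  step 9: ref 5 -> HIT, frames=[3,4,5] (faults so far: 5)
  step 10: ref 4 -> HIT, frames=[3,4,5] (faults so far: 5)
  step 11: ref 6 -> FAULT, evict 3, frames=[6,4,5] (faults so far: 6)
  step 12: ref 6 -> HIT, frames=[6,4,5] (faults so far: 6)
  step 13: ref 3 -> FAULT, evict 5, frames=[6,4,3] (faults so far: 7)
  step 14: ref 6 -> HIT, frames=[6,4,3] (faults so far: 7)
  step 15: ref 4 -> HIT, frames=[6,4,3] (faults so far: 7)
  LRU total faults: 7
--- Optimal ---
  step 0: ref 6 -> FAULT, frames=[6,-,-] (faults so far: 1)
  step 1: ref 4 -> FAULT, frames=[6,4,-] (faults so far: 2)
  step 2: ref 1 -> FAULT, frames=[6,4,1] (faults so far: 3)
  step 3: ref 1 -> HIT, frames=[6,4,1] (faults so far: 3)
  step 4: ref 4 -> HIT, frames=[6,4,1] (faults so far: 3)
  step 5: ref 4 -> HIT, frames=[6,4,1] (faults so far: 3)
  step 6: ref 3 -> FAULT, evict 1, frames=[6,4,3] (faults so far: 4)
  step 7: ref 4 -> HIT, frames=[6,4,3] (faults so far: 4)
  step 8: ref 5 -> FAULT, evict 3, frames=[6,4,5] (faults so far: 5)
  step 9: ref 5 -> HIT, frames=[6,4,5] (faults so far: 5)
  step 10: ref 4 -> HIT, frames=[6,4,5] (faults so far: 5)
  step 11: ref 6 -> HIT, frames=[6,4,5] (faults so far: 5)
  step 12: ref 6 -> HIT, frames=[6,4,5] (faults so far: 5)
  step 13: ref 3 -> FAULT, evict 5, frames=[6,4,3] (faults so far: 6)
  step 14: ref 6 -> HIT, frames=[6,4,3] (faults so far: 6)
  step 15: ref 4 -> HIT, frames=[6,4,3] (faults so far: 6)
  Optimal total faults: 6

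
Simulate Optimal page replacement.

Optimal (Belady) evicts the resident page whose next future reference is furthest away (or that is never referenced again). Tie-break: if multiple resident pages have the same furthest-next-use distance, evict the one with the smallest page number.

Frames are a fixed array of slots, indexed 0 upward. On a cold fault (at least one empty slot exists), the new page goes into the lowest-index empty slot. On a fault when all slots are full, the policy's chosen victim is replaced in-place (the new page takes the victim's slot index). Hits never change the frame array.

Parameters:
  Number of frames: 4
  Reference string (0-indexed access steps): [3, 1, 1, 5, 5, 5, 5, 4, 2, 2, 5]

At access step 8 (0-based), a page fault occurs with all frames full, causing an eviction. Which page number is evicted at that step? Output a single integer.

Answer: 1

Derivation:
Step 0: ref 3 -> FAULT, frames=[3,-,-,-]
Step 1: ref 1 -> FAULT, frames=[3,1,-,-]
Step 2: ref 1 -> HIT, frames=[3,1,-,-]
Step 3: ref 5 -> FAULT, frames=[3,1,5,-]
Step 4: ref 5 -> HIT, frames=[3,1,5,-]
Step 5: ref 5 -> HIT, frames=[3,1,5,-]
Step 6: ref 5 -> HIT, frames=[3,1,5,-]
Step 7: ref 4 -> FAULT, frames=[3,1,5,4]
Step 8: ref 2 -> FAULT, evict 1, frames=[3,2,5,4]
At step 8: evicted page 1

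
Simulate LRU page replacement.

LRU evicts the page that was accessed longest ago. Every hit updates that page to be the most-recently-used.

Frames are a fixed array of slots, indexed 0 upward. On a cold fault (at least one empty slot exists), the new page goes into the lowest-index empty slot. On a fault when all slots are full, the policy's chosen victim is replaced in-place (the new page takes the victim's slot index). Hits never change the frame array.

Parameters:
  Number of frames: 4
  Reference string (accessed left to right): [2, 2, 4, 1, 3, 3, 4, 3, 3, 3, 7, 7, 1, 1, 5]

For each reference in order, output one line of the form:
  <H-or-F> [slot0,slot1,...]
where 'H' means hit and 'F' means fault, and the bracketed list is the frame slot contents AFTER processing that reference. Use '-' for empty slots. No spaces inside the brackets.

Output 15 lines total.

F [2,-,-,-]
H [2,-,-,-]
F [2,4,-,-]
F [2,4,1,-]
F [2,4,1,3]
H [2,4,1,3]
H [2,4,1,3]
H [2,4,1,3]
H [2,4,1,3]
H [2,4,1,3]
F [7,4,1,3]
H [7,4,1,3]
H [7,4,1,3]
H [7,4,1,3]
F [7,5,1,3]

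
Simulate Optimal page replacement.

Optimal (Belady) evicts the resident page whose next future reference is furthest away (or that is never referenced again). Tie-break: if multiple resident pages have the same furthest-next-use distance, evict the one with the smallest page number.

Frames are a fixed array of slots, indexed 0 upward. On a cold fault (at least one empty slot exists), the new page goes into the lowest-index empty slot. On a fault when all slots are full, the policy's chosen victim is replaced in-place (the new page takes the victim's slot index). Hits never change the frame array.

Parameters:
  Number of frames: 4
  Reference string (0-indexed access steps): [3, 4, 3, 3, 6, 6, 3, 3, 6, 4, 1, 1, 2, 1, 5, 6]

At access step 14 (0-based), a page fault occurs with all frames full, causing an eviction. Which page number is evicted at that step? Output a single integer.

Step 0: ref 3 -> FAULT, frames=[3,-,-,-]
Step 1: ref 4 -> FAULT, frames=[3,4,-,-]
Step 2: ref 3 -> HIT, frames=[3,4,-,-]
Step 3: ref 3 -> HIT, frames=[3,4,-,-]
Step 4: ref 6 -> FAULT, frames=[3,4,6,-]
Step 5: ref 6 -> HIT, frames=[3,4,6,-]
Step 6: ref 3 -> HIT, frames=[3,4,6,-]
Step 7: ref 3 -> HIT, frames=[3,4,6,-]
Step 8: ref 6 -> HIT, frames=[3,4,6,-]
Step 9: ref 4 -> HIT, frames=[3,4,6,-]
Step 10: ref 1 -> FAULT, frames=[3,4,6,1]
Step 11: ref 1 -> HIT, frames=[3,4,6,1]
Step 12: ref 2 -> FAULT, evict 3, frames=[2,4,6,1]
Step 13: ref 1 -> HIT, frames=[2,4,6,1]
Step 14: ref 5 -> FAULT, evict 1, frames=[2,4,6,5]
At step 14: evicted page 1

Answer: 1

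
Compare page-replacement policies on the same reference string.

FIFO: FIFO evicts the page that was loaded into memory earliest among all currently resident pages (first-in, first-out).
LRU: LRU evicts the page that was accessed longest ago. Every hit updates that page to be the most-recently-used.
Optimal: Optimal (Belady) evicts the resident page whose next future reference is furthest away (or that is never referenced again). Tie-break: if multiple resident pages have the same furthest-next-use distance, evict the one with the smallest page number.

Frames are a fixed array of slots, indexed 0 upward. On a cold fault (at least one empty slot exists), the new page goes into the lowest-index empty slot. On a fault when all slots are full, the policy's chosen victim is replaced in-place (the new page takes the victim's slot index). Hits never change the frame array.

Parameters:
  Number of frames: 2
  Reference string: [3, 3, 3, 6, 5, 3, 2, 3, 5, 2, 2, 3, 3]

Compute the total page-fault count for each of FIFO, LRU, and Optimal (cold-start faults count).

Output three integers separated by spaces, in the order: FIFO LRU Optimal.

Answer: 7 8 6

Derivation:
--- FIFO ---
  step 0: ref 3 -> FAULT, frames=[3,-] (faults so far: 1)
  step 1: ref 3 -> HIT, frames=[3,-] (faults so far: 1)
  step 2: ref 3 -> HIT, frames=[3,-] (faults so far: 1)
  step 3: ref 6 -> FAULT, frames=[3,6] (faults so far: 2)
  step 4: ref 5 -> FAULT, evict 3, frames=[5,6] (faults so far: 3)
  step 5: ref 3 -> FAULT, evict 6, frames=[5,3] (faults so far: 4)
  step 6: ref 2 -> FAULT, evict 5, frames=[2,3] (faults so far: 5)
  step 7: ref 3 -> HIT, frames=[2,3] (faults so far: 5)
  step 8: ref 5 -> FAULT, evict 3, frames=[2,5] (faults so far: 6)
  step 9: ref 2 -> HIT, frames=[2,5] (faults so far: 6)
  step 10: ref 2 -> HIT, frames=[2,5] (faults so far: 6)
  step 11: ref 3 -> FAULT, evict 2, frames=[3,5] (faults so far: 7)
  step 12: ref 3 -> HIT, frames=[3,5] (faults so far: 7)
  FIFO total faults: 7
--- LRU ---
  step 0: ref 3 -> FAULT, frames=[3,-] (faults so far: 1)
  step 1: ref 3 -> HIT, frames=[3,-] (faults so far: 1)
  step 2: ref 3 -> HIT, frames=[3,-] (faults so far: 1)
  step 3: ref 6 -> FAULT, frames=[3,6] (faults so far: 2)
  step 4: ref 5 -> FAULT, evict 3, frames=[5,6] (faults so far: 3)
  step 5: ref 3 -> FAULT, evict 6, frames=[5,3] (faults so far: 4)
  step 6: ref 2 -> FAULT, evict 5, frames=[2,3] (faults so far: 5)
  step 7: ref 3 -> HIT, frames=[2,3] (faults so far: 5)
  step 8: ref 5 -> FAULT, evict 2, frames=[5,3] (faults so far: 6)
  step 9: ref 2 -> FAULT, evict 3, frames=[5,2] (faults so far: 7)
  step 10: ref 2 -> HIT, frames=[5,2] (faults so far: 7)
  step 11: ref 3 -> FAULT, evict 5, frames=[3,2] (faults so far: 8)
  step 12: ref 3 -> HIT, frames=[3,2] (faults so far: 8)
  LRU total faults: 8
--- Optimal ---
  step 0: ref 3 -> FAULT, frames=[3,-] (faults so far: 1)
  step 1: ref 3 -> HIT, frames=[3,-] (faults so far: 1)
  step 2: ref 3 -> HIT, frames=[3,-] (faults so far: 1)
  step 3: ref 6 -> FAULT, frames=[3,6] (faults so far: 2)
  step 4: ref 5 -> FAULT, evict 6, frames=[3,5] (faults so far: 3)
  step 5: ref 3 -> HIT, frames=[3,5] (faults so far: 3)
  step 6: ref 2 -> FAULT, evict 5, frames=[3,2] (faults so far: 4)
  step 7: ref 3 -> HIT, frames=[3,2] (faults so far: 4)
  step 8: ref 5 -> FAULT, evict 3, frames=[5,2] (faults so far: 5)
  step 9: ref 2 -> HIT, frames=[5,2] (faults so far: 5)
  step 10: ref 2 -> HIT, frames=[5,2] (faults so far: 5)
  step 11: ref 3 -> FAULT, evict 2, frames=[5,3] (faults so far: 6)
  step 12: ref 3 -> HIT, frames=[5,3] (faults so far: 6)
  Optimal total faults: 6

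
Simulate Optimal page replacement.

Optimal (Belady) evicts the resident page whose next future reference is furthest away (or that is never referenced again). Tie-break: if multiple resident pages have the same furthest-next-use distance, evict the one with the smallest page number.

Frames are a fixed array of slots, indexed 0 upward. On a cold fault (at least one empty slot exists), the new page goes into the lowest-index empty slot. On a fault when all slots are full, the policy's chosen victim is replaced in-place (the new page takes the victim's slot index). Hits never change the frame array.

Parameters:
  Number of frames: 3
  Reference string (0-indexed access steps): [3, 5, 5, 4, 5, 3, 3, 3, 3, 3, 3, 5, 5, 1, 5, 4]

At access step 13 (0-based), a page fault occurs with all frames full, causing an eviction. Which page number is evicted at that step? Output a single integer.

Answer: 3

Derivation:
Step 0: ref 3 -> FAULT, frames=[3,-,-]
Step 1: ref 5 -> FAULT, frames=[3,5,-]
Step 2: ref 5 -> HIT, frames=[3,5,-]
Step 3: ref 4 -> FAULT, frames=[3,5,4]
Step 4: ref 5 -> HIT, frames=[3,5,4]
Step 5: ref 3 -> HIT, frames=[3,5,4]
Step 6: ref 3 -> HIT, frames=[3,5,4]
Step 7: ref 3 -> HIT, frames=[3,5,4]
Step 8: ref 3 -> HIT, frames=[3,5,4]
Step 9: ref 3 -> HIT, frames=[3,5,4]
Step 10: ref 3 -> HIT, frames=[3,5,4]
Step 11: ref 5 -> HIT, frames=[3,5,4]
Step 12: ref 5 -> HIT, frames=[3,5,4]
Step 13: ref 1 -> FAULT, evict 3, frames=[1,5,4]
At step 13: evicted page 3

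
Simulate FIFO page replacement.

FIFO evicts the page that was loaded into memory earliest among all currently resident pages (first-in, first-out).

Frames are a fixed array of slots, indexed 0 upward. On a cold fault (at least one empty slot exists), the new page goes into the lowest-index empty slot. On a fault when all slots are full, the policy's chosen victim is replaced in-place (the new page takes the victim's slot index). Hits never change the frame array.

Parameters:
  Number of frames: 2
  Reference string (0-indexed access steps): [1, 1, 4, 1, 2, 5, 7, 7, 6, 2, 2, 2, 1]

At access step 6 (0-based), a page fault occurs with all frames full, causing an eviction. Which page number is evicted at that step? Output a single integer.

Step 0: ref 1 -> FAULT, frames=[1,-]
Step 1: ref 1 -> HIT, frames=[1,-]
Step 2: ref 4 -> FAULT, frames=[1,4]
Step 3: ref 1 -> HIT, frames=[1,4]
Step 4: ref 2 -> FAULT, evict 1, frames=[2,4]
Step 5: ref 5 -> FAULT, evict 4, frames=[2,5]
Step 6: ref 7 -> FAULT, evict 2, frames=[7,5]
At step 6: evicted page 2

Answer: 2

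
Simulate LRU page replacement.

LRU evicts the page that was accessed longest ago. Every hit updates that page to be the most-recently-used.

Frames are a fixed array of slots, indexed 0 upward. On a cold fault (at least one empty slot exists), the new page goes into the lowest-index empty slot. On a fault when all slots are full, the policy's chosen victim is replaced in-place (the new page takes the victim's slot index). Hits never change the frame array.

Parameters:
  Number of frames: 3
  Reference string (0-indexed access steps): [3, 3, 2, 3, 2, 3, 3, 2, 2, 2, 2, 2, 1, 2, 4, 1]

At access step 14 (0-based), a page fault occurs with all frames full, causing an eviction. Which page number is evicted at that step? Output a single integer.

Answer: 3

Derivation:
Step 0: ref 3 -> FAULT, frames=[3,-,-]
Step 1: ref 3 -> HIT, frames=[3,-,-]
Step 2: ref 2 -> FAULT, frames=[3,2,-]
Step 3: ref 3 -> HIT, frames=[3,2,-]
Step 4: ref 2 -> HIT, frames=[3,2,-]
Step 5: ref 3 -> HIT, frames=[3,2,-]
Step 6: ref 3 -> HIT, frames=[3,2,-]
Step 7: ref 2 -> HIT, frames=[3,2,-]
Step 8: ref 2 -> HIT, frames=[3,2,-]
Step 9: ref 2 -> HIT, frames=[3,2,-]
Step 10: ref 2 -> HIT, frames=[3,2,-]
Step 11: ref 2 -> HIT, frames=[3,2,-]
Step 12: ref 1 -> FAULT, frames=[3,2,1]
Step 13: ref 2 -> HIT, frames=[3,2,1]
Step 14: ref 4 -> FAULT, evict 3, frames=[4,2,1]
At step 14: evicted page 3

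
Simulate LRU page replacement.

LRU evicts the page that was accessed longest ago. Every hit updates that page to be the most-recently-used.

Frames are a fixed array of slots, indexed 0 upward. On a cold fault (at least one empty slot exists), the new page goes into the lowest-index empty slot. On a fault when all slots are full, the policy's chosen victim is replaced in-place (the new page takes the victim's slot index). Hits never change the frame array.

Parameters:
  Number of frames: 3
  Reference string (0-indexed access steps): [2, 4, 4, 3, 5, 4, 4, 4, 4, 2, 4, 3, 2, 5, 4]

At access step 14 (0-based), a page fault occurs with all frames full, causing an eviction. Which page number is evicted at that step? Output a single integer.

Step 0: ref 2 -> FAULT, frames=[2,-,-]
Step 1: ref 4 -> FAULT, frames=[2,4,-]
Step 2: ref 4 -> HIT, frames=[2,4,-]
Step 3: ref 3 -> FAULT, frames=[2,4,3]
Step 4: ref 5 -> FAULT, evict 2, frames=[5,4,3]
Step 5: ref 4 -> HIT, frames=[5,4,3]
Step 6: ref 4 -> HIT, frames=[5,4,3]
Step 7: ref 4 -> HIT, frames=[5,4,3]
Step 8: ref 4 -> HIT, frames=[5,4,3]
Step 9: ref 2 -> FAULT, evict 3, frames=[5,4,2]
Step 10: ref 4 -> HIT, frames=[5,4,2]
Step 11: ref 3 -> FAULT, evict 5, frames=[3,4,2]
Step 12: ref 2 -> HIT, frames=[3,4,2]
Step 13: ref 5 -> FAULT, evict 4, frames=[3,5,2]
Step 14: ref 4 -> FAULT, evict 3, frames=[4,5,2]
At step 14: evicted page 3

Answer: 3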